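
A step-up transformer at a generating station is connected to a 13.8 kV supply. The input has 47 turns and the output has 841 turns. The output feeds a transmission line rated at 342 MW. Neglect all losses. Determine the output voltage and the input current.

V_out = V_in × N_out/N_in = 13800 × 841/47 = 246930 V.
I_out = P/V_out = 3.42×10^8/246930 = 1385.0 A.
I_in = I_out × N_out/N_in = 1385.0 × 841/47 = 24800 A.

V_out ≈ 247000 V, I_in ≈ 24800 A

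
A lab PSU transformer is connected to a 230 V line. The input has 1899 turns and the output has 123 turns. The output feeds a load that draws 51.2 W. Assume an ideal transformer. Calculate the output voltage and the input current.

V_out ≈ 14.9 V, I_in ≈ 0.223 A

V_out = V_in × N_out/N_in = 230 × 123/1899 = 14.897 V.
I_out = P/V_out = 51.2/14.897 = 3.4369 A.
I_in = I_out × N_out/N_in = 3.4369 × 123/1899 = 0.223 A.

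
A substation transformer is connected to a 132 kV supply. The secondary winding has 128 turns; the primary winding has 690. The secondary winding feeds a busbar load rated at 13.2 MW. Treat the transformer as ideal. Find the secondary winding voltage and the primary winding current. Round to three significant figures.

V_s ≈ 24500 V, I_p ≈ 100 A

V_s = V_p × N_s/N_p = 132000 × 128/690 = 24487 V.
I_s = P/V_s = 1.32×10^7/24487 = 539.06 A.
I_p = I_s × N_s/N_p = 539.06 × 128/690 = 100 A.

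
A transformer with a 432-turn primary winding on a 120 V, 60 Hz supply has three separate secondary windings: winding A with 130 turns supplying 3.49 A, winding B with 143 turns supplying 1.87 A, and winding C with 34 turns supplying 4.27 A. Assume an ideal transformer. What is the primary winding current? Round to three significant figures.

V_A = 120 × 130/432 = 36.111 V; V_B = 120 × 143/432 = 39.722 V; V_C = 120 × 34/432 = 9.4444 V.
P_out = V_A I_A + V_B I_B + V_C I_C = 36.111×3.49 + 39.722×1.87 + 9.4444×4.27 = 126.03 + 74.281 + 40.328 = 240.64 W.
Ideal ⇒ P_in = P_out, so I_p = P_out/V_p = 240.64/120 = 2.01 A.

I_p ≈ 2.01 A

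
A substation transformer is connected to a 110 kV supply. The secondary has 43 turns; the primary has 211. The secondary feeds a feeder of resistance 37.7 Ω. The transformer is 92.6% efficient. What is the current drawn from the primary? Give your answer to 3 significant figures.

I_p ≈ 131 A

V_s = 110000 × 43/211 = 22417 V.
I_s = V_s/R = 22417/37.7 = 594.62 A.
P_out = V_s I_s = 22417 × 594.62 = 1.3330×10^7 W.
P_in = P_out/η = 1.3330×10^7/0.926 = 1.4395×10^7 W.
I_p = P_in/V_p = 1.4395×10^7/110000 = 131 A.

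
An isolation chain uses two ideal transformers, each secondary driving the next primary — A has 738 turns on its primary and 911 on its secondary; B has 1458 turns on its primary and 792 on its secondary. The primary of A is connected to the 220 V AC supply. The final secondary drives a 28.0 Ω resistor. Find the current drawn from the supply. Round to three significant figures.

I_supply ≈ 3.53 A

Secondary of A: V = 220.00 × 911/738 = 271.57 V.
Secondary of B: V = 271.57 × 792/1458 = 147.52 V.
I_load = 147.52/28.0 = 5.2686 A, so P_out = 147.52 × 5.2686 = 777.22 W.
All ideal ⇒ P_in = P_out, so I_supply = 777.22/220 = 3.53 A.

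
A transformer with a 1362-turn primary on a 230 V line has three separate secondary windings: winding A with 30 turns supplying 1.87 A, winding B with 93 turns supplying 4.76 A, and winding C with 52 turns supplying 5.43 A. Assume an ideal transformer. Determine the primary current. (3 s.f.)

V_A = 230 × 30/1362 = 5.0661 V; V_B = 230 × 93/1362 = 15.705 V; V_C = 230 × 52/1362 = 8.7812 V.
P_out = V_A I_A + V_B I_B + V_C I_C = 5.0661×1.87 + 15.705×4.76 + 8.7812×5.43 = 9.4736 + 74.755 + 47.682 = 131.91 W.
Ideal ⇒ P_in = P_out, so I_p = P_out/V_p = 131.91/230 = 0.574 A.

I_p ≈ 0.574 A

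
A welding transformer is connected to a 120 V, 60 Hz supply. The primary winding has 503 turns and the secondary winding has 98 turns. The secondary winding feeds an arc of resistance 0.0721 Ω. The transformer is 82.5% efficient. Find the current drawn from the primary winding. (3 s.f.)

I_p ≈ 76.6 A

V_s = 120 × 98/503 = 23.380 V.
I_s = V_s/R = 23.380/0.0721 = 324.27 A.
P_out = V_s I_s = 23.380 × 324.27 = 7581.3 W.
P_in = P_out/η = 7581.3/0.825 = 9189.4 W.
I_p = P_in/V_p = 9189.4/120 = 76.6 A.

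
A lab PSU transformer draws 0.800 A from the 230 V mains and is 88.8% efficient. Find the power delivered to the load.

P_in = V_p I_p = 230 × 0.800 = 184.00 W.
P_out = η P_in = 0.888 × 184.00 = 163 W.

P_out ≈ 163 W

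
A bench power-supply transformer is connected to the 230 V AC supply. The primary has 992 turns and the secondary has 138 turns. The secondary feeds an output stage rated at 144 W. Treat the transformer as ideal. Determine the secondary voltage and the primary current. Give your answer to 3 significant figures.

V_s = V_p × N_s/N_p = 230 × 138/992 = 31.996 V.
I_s = P/V_s = 144/31.996 = 4.5006 A.
I_p = I_s × N_s/N_p = 4.5006 × 138/992 = 0.626 A.

V_s ≈ 32.0 V, I_p ≈ 0.626 A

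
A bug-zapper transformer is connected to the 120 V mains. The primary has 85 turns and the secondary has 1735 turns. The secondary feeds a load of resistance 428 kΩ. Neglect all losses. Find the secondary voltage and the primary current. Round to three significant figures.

V_s ≈ 2450 V, I_p ≈ 0.117 A

V_s = V_p × N_s/N_p = 120 × 1735/85 = 2449.4 V.
I_s = V_s/R = 2449.4/428000 = 0.0057229 A.
I_p = I_s × N_s/N_p = 0.0057229 × 1735/85 = 0.117 A.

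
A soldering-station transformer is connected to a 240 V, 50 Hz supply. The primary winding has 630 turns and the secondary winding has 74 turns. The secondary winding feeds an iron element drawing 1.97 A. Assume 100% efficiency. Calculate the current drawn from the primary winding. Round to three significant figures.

I_p ≈ 0.231 A

For an ideal transformer I_p N_p = I_s N_s, so I_p = 1.97 × 74/630 = 0.231 A.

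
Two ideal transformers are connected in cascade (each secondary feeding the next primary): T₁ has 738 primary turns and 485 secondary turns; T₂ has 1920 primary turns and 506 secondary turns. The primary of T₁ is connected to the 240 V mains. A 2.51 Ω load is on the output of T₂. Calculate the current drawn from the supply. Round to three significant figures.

I_supply ≈ 2.87 A

Secondary of T₁: V = 240.00 × 485/738 = 157.72 V.
Secondary of T₂: V = 157.72 × 506/1920 = 41.567 V.
I_load = 41.567/2.51 = 16.560 A, so P_out = 41.567 × 16.560 = 688.36 W.
All ideal ⇒ P_in = P_out, so I_supply = 688.36/240 = 2.87 A.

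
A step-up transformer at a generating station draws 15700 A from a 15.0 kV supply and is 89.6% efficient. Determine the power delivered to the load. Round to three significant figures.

P_out ≈ 2.11×10^8 W

P_in = V_in I_in = 15000 × 15700 = 2.3550×10^8 W.
P_out = η P_in = 0.896 × 2.3550×10^8 = 2.11×10^8 W.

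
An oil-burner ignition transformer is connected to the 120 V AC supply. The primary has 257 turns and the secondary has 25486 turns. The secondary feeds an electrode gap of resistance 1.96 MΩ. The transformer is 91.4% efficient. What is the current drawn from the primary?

I_p ≈ 0.659 A

V_s = 120 × 25486/257 = 11900 V.
I_s = V_s/R = 11900/(1.96×10^6) = 0.0060715 A.
P_out = V_s I_s = 11900 × 0.0060715 = 72.251 W.
P_in = P_out/η = 72.251/0.914 = 79.049 W.
I_p = P_in/V_p = 79.049/120 = 0.659 A.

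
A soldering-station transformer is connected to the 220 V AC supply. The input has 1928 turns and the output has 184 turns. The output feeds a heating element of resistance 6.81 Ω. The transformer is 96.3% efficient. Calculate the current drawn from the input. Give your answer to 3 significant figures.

V_out = 220 × 184/1928 = 20.996 V.
I_out = V_out/R = 20.996/6.81 = 3.0831 A.
P_out = V_out I_out = 20.996 × 3.0831 = 64.732 W.
P_in = P_out/η = 64.732/0.963 = 67.219 W.
I_in = P_in/V_in = 67.219/220 = 0.306 A.

I_in ≈ 0.306 A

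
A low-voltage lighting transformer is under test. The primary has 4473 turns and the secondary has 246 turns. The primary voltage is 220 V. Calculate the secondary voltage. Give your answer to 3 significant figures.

V_s/V_p = N_s/N_p, so V_s = 220 × 246/4473 = 12.1 V.

V_s ≈ 12.1 V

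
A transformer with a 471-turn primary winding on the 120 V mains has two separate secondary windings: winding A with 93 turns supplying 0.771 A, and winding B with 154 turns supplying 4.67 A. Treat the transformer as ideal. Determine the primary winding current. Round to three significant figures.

V_A = 120 × 93/471 = 23.694 V; V_B = 120 × 154/471 = 39.236 V.
P_out = V_A I_A + V_B I_B = 23.694×0.771 + 39.236×4.67 = 18.268 + 183.23 = 201.50 W.
Ideal ⇒ P_in = P_out, so I_p = P_out/V_p = 201.50/120 = 1.68 A.

I_p ≈ 1.68 A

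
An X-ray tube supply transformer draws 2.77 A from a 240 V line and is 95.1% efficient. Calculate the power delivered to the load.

P_in = V_p I_p = 240 × 2.77 = 664.80 W.
P_out = η P_in = 0.951 × 664.80 = 632 W.

P_out ≈ 632 W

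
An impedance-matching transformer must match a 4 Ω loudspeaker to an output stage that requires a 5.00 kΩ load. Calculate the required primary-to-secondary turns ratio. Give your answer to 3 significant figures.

N_p/N_s ≈ 35.4

Z_p/Z_s = (N_p/N_s)², so N_p/N_s = √(5000/4) = √1250 = 35.4.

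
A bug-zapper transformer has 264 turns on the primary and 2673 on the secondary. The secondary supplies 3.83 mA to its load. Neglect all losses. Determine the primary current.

For an ideal transformer I_p/I_s = N_s/N_p, so I_p = 0.00383 × 2673/264 = 0.0388 A.

I_p ≈ 0.0388 A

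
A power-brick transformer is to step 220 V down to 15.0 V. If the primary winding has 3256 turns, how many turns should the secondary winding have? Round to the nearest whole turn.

N_s/N_p = V_s/V_p, so N_s = 3256 × 15.0/220 = 222.0 ≈ 222 turns.

N_s = 222 turns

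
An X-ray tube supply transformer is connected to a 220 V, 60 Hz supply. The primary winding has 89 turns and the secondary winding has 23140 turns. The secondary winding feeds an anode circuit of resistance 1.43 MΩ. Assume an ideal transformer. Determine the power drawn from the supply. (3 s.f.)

V_s = V_p × N_s/N_p = 220 × 23140/89 = 57200 V.
I_s = V_s/R = 57200/(1.43×10^6) = 0.040000 A.
I_p = I_s × N_s/N_p = 0.040000 × 23140/89 = 10.400 A.
P = V_p I_p = 220 × 10.400 = 2290 W.

P ≈ 2290 W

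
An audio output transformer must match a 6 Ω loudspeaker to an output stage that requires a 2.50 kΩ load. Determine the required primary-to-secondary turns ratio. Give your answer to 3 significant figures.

Z_p/Z_s = (N_p/N_s)², so N_p/N_s = √(2500/6) = √417 = 20.4.

N_p/N_s ≈ 20.4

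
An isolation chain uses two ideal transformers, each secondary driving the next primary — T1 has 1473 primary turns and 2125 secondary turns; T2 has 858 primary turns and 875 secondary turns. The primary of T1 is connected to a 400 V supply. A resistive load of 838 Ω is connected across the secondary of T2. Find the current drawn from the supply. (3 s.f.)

Secondary of T1: V = 400.00 × 2125/1473 = 577.05 V.
Secondary of T2: V = 577.05 × 875/858 = 588.49 V.
I_load = 588.49/838 = 0.70225 A, so P_out = 588.49 × 0.70225 = 413.27 W.
All ideal ⇒ P_in = P_out, so I_supply = 413.27/400 = 1.03 A.

I_supply ≈ 1.03 A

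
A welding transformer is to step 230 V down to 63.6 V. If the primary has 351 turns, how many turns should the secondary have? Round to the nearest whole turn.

N_s = 97 turns

N_s/N_p = V_s/V_p, so N_s = 351 × 63.6/230 = 97.1 ≈ 97 turns.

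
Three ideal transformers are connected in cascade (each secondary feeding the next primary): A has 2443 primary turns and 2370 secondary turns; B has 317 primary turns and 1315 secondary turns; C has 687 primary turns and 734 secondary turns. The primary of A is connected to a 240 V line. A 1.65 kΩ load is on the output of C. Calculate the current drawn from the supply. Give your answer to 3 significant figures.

I_supply ≈ 2.69 A

Secondary of A: V = 240.00 × 2370/2443 = 232.83 V.
Secondary of B: V = 232.83 × 1315/317 = 965.83 V.
Secondary of C: V = 965.83 × 734/687 = 1031.9 V.
I_load = 1031.9/1650 = 0.62540 A, so P_out = 1031.9 × 0.62540 = 645.36 W.
All ideal ⇒ P_in = P_out, so I_supply = 645.36/240 = 2.69 A.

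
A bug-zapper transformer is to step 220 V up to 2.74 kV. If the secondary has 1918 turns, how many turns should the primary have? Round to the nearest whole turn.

N_p = 154 turns

N_p/N_s = V_p/V_s, so N_p = 1918 × 220/2740 = 154.0 ≈ 154 turns.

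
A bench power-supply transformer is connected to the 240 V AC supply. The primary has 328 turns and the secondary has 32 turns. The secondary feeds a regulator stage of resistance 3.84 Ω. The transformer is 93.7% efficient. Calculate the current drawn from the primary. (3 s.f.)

I_p ≈ 0.635 A

V_s = 240 × 32/328 = 23.415 V.
I_s = V_s/R = 23.415/3.84 = 6.0976 A.
P_out = V_s I_s = 23.415 × 6.0976 = 142.77 W.
P_in = P_out/η = 142.77/0.937 = 152.37 W.
I_p = P_in/V_p = 152.37/240 = 0.635 A.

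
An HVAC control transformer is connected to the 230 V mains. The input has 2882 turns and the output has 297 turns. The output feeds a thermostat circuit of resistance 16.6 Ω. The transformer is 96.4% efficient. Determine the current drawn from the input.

V_out = 230 × 297/2882 = 23.702 V.
I_out = V_out/R = 23.702/16.6 = 1.4278 A.
P_out = V_out I_out = 23.702 × 1.4278 = 33.843 W.
P_in = P_out/η = 33.843/0.964 = 35.107 W.
I_in = P_in/V_in = 35.107/230 = 0.153 A.

I_in ≈ 0.153 A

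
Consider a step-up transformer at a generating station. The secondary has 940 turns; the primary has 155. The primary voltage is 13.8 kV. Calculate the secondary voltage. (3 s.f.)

V_s/V_p = N_s/N_p, so V_s = 13800 × 940/155 = 83700 V.

V_s ≈ 83700 V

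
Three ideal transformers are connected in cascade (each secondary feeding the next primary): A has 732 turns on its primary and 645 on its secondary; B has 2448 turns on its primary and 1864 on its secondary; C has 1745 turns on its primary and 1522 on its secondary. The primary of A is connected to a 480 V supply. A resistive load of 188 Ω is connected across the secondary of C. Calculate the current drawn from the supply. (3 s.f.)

After A: V = 480.00 × 645/732 = 422.95 V.
After B: V = 422.95 × 1864/2448 = 322.05 V.
After C: V = 322.05 × 1522/1745 = 280.89 V.
I_load = 280.89/188 = 1.4941 A, so P_out = 280.89 × 1.4941 = 419.69 W.
All ideal ⇒ P_in = P_out, so I_supply = 419.69/480 = 0.874 A.

I_supply ≈ 0.874 A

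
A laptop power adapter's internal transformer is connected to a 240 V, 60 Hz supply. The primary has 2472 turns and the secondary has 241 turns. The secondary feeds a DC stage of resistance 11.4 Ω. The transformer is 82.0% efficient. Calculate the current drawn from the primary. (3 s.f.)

I_p ≈ 0.244 A

V_s = 240 × 241/2472 = 23.398 V.
I_s = V_s/R = 23.398/11.4 = 2.0525 A.
P_out = V_s I_s = 23.398 × 2.0525 = 48.024 W.
P_in = P_out/η = 48.024/0.820 = 58.565 W.
I_p = P_in/V_p = 58.565/240 = 0.244 A.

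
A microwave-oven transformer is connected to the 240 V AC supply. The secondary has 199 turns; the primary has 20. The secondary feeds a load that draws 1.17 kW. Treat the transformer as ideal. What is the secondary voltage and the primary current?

V_s = V_p × N_s/N_p = 240 × 199/20 = 2388.0 V.
I_s = P/V_s = 1170/2388.0 = 0.48995 A.
I_p = I_s × N_s/N_p = 0.48995 × 199/20 = 4.88 A.

V_s ≈ 2390 V, I_p ≈ 4.88 A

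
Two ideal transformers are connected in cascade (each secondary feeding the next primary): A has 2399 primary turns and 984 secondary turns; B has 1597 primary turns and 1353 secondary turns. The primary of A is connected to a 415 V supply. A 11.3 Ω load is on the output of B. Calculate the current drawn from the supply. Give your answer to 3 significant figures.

Secondary of A: V = 415.00 × 984/2399 = 170.22 V.
Secondary of B: V = 170.22 × 1353/1597 = 144.21 V.
I_load = 144.21/11.3 = 12.762 A, so P_out = 144.21 × 12.762 = 1840.5 W.
All ideal ⇒ P_in = P_out, so I_supply = 1840.5/415 = 4.43 A.

I_supply ≈ 4.43 A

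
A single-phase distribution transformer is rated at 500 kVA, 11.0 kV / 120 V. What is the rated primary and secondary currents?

I_p = S/V_p = 500000/11000 = 45.5 A.
I_s = S/V_s = 500000/120 = 4170 A.

I_p ≈ 45.5 A, I_s ≈ 4170 A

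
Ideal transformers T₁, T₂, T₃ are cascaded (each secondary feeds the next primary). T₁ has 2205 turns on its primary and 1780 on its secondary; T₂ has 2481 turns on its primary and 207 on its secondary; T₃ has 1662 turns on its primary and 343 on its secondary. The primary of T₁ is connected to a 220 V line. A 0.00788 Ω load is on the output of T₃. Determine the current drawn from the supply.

I_supply ≈ 5.39 A

After T₁: V = 220.00 × 1780/2205 = 177.60 V.
After T₂: V = 177.60 × 207/2481 = 14.818 V.
After T₃: V = 14.818 × 343/1662 = 3.0580 V.
I_load = 3.0580/0.00788 = 388.07 A, so P_out = 3.0580 × 388.07 = 1186.7 W.
All ideal ⇒ P_in = P_out, so I_supply = 1186.7/220 = 5.39 A.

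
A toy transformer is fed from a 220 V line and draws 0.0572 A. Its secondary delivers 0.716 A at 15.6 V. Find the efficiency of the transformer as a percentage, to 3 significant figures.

η ≈ 88.8%

P_in = 220 × 0.0572 = 12.5840 W.
P_out = 15.6 × 0.716 = 11.1696 W.
η = P_out/P_in = 11.1696/12.5840 = 0.888.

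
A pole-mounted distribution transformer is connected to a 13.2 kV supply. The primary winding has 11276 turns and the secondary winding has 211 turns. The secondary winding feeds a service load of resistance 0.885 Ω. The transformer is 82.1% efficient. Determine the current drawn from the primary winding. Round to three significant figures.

I_p ≈ 6.36 A

V_s = 13200 × 211/11276 = 247.00 V.
I_s = V_s/R = 247.00/0.885 = 279.10 A.
P_out = V_s I_s = 247.00 × 279.10 = 68938 W.
P_in = P_out/η = 68938/0.821 = 83968 W.
I_p = P_in/V_p = 83968/13200 = 6.36 A.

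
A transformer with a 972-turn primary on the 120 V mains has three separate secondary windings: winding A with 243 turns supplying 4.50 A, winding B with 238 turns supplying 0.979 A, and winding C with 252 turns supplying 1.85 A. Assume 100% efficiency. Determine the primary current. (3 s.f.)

I_p ≈ 1.84 A

V_A = 120 × 243/972 = 30.000 V; V_B = 120 × 238/972 = 29.383 V; V_C = 120 × 252/972 = 31.111 V.
P_out = V_A I_A + V_B I_B + V_C I_C = 30.000×4.50 + 29.383×0.979 + 31.111×1.85 = 135.00 + 28.766 + 57.556 = 221.32 W.
Ideal ⇒ P_in = P_out, so I_p = P_out/V_p = 221.32/120 = 1.84 A.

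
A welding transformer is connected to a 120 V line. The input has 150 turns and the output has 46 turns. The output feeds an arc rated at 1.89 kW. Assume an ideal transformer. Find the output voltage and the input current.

V_out = V_in × N_out/N_in = 120 × 46/150 = 36.800 V.
I_out = P/V_out = 1890/36.800 = 51.359 A.
I_in = I_out × N_out/N_in = 51.359 × 46/150 = 15.8 A.

V_out ≈ 36.8 V, I_in ≈ 15.8 A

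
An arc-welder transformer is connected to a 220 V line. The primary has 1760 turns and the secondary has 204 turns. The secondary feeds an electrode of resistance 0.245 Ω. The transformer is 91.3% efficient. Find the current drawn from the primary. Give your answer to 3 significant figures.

V_s = 220 × 204/1760 = 25.500 V.
I_s = V_s/R = 25.500/0.245 = 104.08 A.
P_out = V_s I_s = 25.500 × 104.08 = 2654.1 W.
P_in = P_out/η = 2654.1/0.913 = 2907.0 W.
I_p = P_in/V_p = 2907.0/220 = 13.2 A.

I_p ≈ 13.2 A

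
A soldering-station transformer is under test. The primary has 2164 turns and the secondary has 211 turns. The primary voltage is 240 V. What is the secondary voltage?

V_s ≈ 23.4 V

V_s/V_p = N_s/N_p, so V_s = 240 × 211/2164 = 23.4 V.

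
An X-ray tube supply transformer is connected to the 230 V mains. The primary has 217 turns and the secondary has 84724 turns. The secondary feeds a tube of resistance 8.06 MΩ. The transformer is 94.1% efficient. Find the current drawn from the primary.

I_p ≈ 4.62 A

V_s = 230 × 84724/217 = 89800 V.
I_s = V_s/R = 89800/(8.06×10^6) = 0.011141 A.
P_out = V_s I_s = 89800 × 0.011141 = 1000.5 W.
P_in = P_out/η = 1000.5/0.941 = 1063.2 W.
I_p = P_in/V_p = 1063.2/230 = 4.62 A.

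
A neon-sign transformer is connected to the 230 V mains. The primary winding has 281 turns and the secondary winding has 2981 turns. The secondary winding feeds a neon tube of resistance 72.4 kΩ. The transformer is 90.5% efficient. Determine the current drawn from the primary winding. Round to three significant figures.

V_s = 230 × 2981/281 = 2440.0 V.
I_s = V_s/R = 2440.0/72400 = 0.033701 A.
P_out = V_s I_s = 2440.0 × 0.033701 = 82.230 W.
P_in = P_out/η = 82.230/0.905 = 90.861 W.
I_p = P_in/V_p = 90.861/230 = 0.395 A.

I_p ≈ 0.395 A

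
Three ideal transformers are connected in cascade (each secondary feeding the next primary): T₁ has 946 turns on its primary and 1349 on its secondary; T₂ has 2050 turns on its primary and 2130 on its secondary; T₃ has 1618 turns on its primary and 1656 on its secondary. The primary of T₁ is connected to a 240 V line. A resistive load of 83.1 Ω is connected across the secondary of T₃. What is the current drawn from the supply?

I_supply ≈ 6.64 A

After T₁: V = 240.00 × 1349/946 = 342.24 V.
After T₂: V = 342.24 × 2130/2050 = 355.60 V.
After T₃: V = 355.60 × 1656/1618 = 363.95 V.
I_load = 363.95/83.1 = 4.3796 A, so P_out = 363.95 × 4.3796 = 1594.0 W.
All ideal ⇒ P_in = P_out, so I_supply = 1594.0/240 = 6.64 A.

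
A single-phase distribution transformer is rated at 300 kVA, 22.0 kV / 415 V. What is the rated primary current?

I_p = S/V_p = 300000/22000 = 13.6 A.

I_p ≈ 13.6 A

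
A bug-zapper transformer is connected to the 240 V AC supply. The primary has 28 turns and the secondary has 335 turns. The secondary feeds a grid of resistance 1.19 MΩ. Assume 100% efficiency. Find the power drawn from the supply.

V_s = V_p × N_s/N_p = 240 × 335/28 = 2871.4 V.
I_s = V_s/R = 2871.4/(1.19×10^6) = 0.0024130 A.
I_p = I_s × N_s/N_p = 0.0024130 × 335/28 = 0.028869 A.
P = V_p I_p = 240 × 0.028869 = 6.93 W.

P ≈ 6.93 W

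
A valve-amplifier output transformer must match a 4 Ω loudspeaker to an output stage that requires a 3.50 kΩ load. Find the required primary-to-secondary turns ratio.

N_p/N_s ≈ 29.6

Z_p/Z_s = (N_p/N_s)², so N_p/N_s = √(3500/4) = √875 = 29.6.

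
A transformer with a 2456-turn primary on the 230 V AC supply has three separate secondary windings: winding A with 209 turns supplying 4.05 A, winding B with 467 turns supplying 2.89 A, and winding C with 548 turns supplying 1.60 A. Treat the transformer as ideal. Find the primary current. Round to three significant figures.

I_p ≈ 1.25 A

V_A = 230 × 209/2456 = 19.572 V; V_B = 230 × 467/2456 = 43.734 V; V_C = 230 × 548/2456 = 51.319 V.
P_out = V_A I_A + V_B I_B + V_C I_C = 19.572×4.05 + 43.734×2.89 + 51.319×1.60 = 79.269 + 126.39 + 82.111 = 287.77 W.
Ideal ⇒ P_in = P_out, so I_p = P_out/V_p = 287.77/230 = 1.25 A.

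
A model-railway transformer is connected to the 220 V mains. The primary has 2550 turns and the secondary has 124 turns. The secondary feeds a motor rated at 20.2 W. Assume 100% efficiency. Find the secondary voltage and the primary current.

V_s ≈ 10.7 V, I_p ≈ 0.0918 A

V_s = V_p × N_s/N_p = 220 × 124/2550 = 10.698 V.
I_s = P/V_s = 20.2/10.698 = 1.8882 A.
I_p = I_s × N_s/N_p = 1.8882 × 124/2550 = 0.0918 A.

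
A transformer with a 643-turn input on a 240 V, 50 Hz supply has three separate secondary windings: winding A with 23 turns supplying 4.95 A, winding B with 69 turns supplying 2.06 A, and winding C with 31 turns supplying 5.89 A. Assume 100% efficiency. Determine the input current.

I_in ≈ 0.682 A

V_A = 240 × 23/643 = 8.5848 V; V_B = 240 × 69/643 = 25.754 V; V_C = 240 × 31/643 = 11.571 V.
P_out = V_A I_A + V_B I_B + V_C I_C = 8.5848×4.95 + 25.754×2.06 + 11.571×5.89 = 42.495 + 53.054 + 68.152 = 163.70 W.
Ideal ⇒ P_in = P_out, so I_in = P_out/V_in = 163.70/240 = 0.682 A.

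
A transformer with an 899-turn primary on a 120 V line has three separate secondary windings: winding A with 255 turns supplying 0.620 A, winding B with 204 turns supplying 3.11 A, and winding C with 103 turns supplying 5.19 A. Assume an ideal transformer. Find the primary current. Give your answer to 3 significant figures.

I_p ≈ 1.48 A

V_A = 120 × 255/899 = 34.038 V; V_B = 120 × 204/899 = 27.230 V; V_C = 120 × 103/899 = 13.749 V.
P_out = V_A I_A + V_B I_B + V_C I_C = 34.038×0.620 + 27.230×3.11 + 13.749×5.19 = 21.103 + 84.686 + 71.355 = 177.14 W.
Ideal ⇒ P_in = P_out, so I_p = P_out/V_p = 177.14/120 = 1.48 A.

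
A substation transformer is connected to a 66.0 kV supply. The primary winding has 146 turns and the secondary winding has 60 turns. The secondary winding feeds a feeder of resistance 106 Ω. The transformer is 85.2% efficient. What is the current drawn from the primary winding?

V_s = 66000 × 60/146 = 27123 V.
I_s = V_s/R = 27123/106 = 255.88 A.
P_out = V_s I_s = 27123 × 255.88 = 6.9403×10^6 W.
P_in = P_out/η = 6.9403×10^6/0.852 = 8.1459×10^6 W.
I_p = P_in/V_p = 8.1459×10^6/66000 = 123 A.

I_p ≈ 123 A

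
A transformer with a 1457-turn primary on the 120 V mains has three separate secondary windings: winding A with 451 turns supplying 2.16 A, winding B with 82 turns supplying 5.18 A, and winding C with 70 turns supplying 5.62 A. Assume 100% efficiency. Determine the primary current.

V_A = 120 × 451/1457 = 37.145 V; V_B = 120 × 82/1457 = 6.7536 V; V_C = 120 × 70/1457 = 5.7653 V.
P_out = V_A I_A + V_B I_B + V_C I_C = 37.145×2.16 + 6.7536×5.18 + 5.7653×5.62 = 80.233 + 34.984 + 32.401 = 147.62 W.
Ideal ⇒ P_in = P_out, so I_p = P_out/V_p = 147.62/120 = 1.23 A.

I_p ≈ 1.23 A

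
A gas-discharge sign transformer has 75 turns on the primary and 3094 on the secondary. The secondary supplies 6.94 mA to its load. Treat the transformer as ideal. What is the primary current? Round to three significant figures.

I_p ≈ 0.286 A

For an ideal transformer I_p/I_s = N_s/N_p, so I_p = 0.00694 × 3094/75 = 0.286 A.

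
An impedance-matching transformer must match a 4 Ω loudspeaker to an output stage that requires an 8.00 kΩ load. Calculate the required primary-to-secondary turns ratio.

Z_p/Z_s = (N_p/N_s)², so N_p/N_s = √(8000/4) = √2000 = 44.7.

N_p/N_s ≈ 44.7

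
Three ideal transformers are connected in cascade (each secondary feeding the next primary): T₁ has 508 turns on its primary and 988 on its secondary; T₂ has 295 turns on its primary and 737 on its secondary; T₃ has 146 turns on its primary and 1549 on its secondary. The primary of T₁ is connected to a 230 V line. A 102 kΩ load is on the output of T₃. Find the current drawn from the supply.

Secondary of T₁: V = 230.00 × 988/508 = 447.32 V.
Secondary of T₂: V = 447.32 × 737/295 = 1117.5 V.
Secondary of T₃: V = 1117.5 × 1549/146 = 11857 V.
I_load = 11857/102000 = 0.11624 A, so P_out = 11857 × 0.11624 = 1378.3 W.
All ideal ⇒ P_in = P_out, so I_supply = 1378.3/230 = 5.99 A.

I_supply ≈ 5.99 A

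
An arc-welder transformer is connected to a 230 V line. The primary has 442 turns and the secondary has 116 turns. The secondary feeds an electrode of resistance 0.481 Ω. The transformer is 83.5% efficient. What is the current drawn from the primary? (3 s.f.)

V_s = 230 × 116/442 = 60.362 V.
I_s = V_s/R = 60.362/0.481 = 125.49 A.
P_out = V_s I_s = 60.362 × 125.49 = 7575.0 W.
P_in = P_out/η = 7575.0/0.835 = 9071.8 W.
I_p = P_in/V_p = 9071.8/230 = 39.4 A.

I_p ≈ 39.4 A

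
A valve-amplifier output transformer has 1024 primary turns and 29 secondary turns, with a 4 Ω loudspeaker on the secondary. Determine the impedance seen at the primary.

Z_p = (N_p/N_s)² × Z_s = (1024/29)² × 4 = 4990 Ω.

Z_p ≈ 4990 Ω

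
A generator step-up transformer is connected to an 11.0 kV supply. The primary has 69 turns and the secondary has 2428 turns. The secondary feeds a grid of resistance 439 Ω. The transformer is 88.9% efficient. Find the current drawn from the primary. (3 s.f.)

V_s = 11000 × 2428/69 = 387070 V.
I_s = V_s/R = 387070/439 = 881.71 A.
P_out = V_s I_s = 387070 × 881.71 = 3.4129×10^8 W.
P_in = P_out/η = 3.4129×10^8/0.889 = 3.8390×10^8 W.
I_p = P_in/V_p = 3.8390×10^8/11000 = 34900 A.

I_p ≈ 34900 A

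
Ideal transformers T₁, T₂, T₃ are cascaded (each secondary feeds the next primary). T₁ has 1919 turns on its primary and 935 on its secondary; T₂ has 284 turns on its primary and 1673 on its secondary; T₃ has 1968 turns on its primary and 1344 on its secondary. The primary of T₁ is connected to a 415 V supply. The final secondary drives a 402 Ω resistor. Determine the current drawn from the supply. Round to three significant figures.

After T₁: V = 415.00 × 935/1919 = 202.20 V.
After T₂: V = 202.20 × 1673/284 = 1191.1 V.
After T₃: V = 1191.1 × 1344/1968 = 813.46 V.
I_load = 813.46/402 = 2.0235 A, so P_out = 813.46 × 2.0235 = 1646.1 W.
All ideal ⇒ P_in = P_out, so I_supply = 1646.1/415 = 3.97 A.

I_supply ≈ 3.97 A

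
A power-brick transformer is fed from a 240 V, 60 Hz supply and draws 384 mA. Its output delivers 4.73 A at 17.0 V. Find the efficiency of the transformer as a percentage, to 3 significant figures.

P_in = 240 × 0.384 = 92.1600 W.
P_out = 17.0 × 4.73 = 80.4100 W.
η = P_out/P_in = 80.4100/92.1600 = 0.873.

η ≈ 87.3%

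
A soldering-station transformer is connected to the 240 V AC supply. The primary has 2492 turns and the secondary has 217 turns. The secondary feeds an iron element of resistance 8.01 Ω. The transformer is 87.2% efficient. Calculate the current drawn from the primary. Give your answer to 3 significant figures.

I_p ≈ 0.261 A

V_s = 240 × 217/2492 = 20.899 V.
I_s = V_s/R = 20.899/8.01 = 2.6091 A.
P_out = V_s I_s = 20.899 × 2.6091 = 54.527 W.
P_in = P_out/η = 54.527/0.872 = 62.531 W.
I_p = P_in/V_p = 62.531/240 = 0.261 A.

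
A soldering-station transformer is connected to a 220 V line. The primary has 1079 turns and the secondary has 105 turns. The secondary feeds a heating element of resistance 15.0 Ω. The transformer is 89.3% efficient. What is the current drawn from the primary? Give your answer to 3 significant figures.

V_s = 220 × 105/1079 = 21.409 V.
I_s = V_s/R = 21.409/15.0 = 1.4272 A.
P_out = V_s I_s = 21.409 × 1.4272 = 30.556 W.
P_in = P_out/η = 30.556/0.893 = 34.217 W.
I_p = P_in/V_p = 34.217/220 = 0.156 A.

I_p ≈ 0.156 A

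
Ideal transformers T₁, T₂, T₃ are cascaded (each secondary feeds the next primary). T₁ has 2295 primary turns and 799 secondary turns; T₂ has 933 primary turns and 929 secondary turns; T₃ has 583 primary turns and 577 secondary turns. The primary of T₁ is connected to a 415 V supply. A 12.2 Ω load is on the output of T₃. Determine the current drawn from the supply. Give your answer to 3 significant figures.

I_supply ≈ 4.00 A

Secondary of T₁: V = 415.00 × 799/2295 = 144.48 V.
Secondary of T₂: V = 144.48 × 929/933 = 143.86 V.
Secondary of T₃: V = 143.86 × 577/583 = 142.38 V.
I_load = 142.38/12.2 = 11.671 A, so P_out = 142.38 × 11.671 = 1661.7 W.
All ideal ⇒ P_in = P_out, so I_supply = 1661.7/415 = 4.00 A.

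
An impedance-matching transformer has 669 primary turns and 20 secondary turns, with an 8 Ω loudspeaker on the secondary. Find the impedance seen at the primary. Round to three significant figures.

Z_p = (N_p/N_s)² × Z_s = (669/20)² × 8 = 8950 Ω.

Z_p ≈ 8950 Ω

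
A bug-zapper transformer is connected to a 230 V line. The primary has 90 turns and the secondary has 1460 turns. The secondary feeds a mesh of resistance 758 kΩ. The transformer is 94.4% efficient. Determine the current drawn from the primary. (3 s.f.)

V_s = 230 × 1460/90 = 3731.1 V.
I_s = V_s/R = 3731.1/758000 = 0.0049223 A.
P_out = V_s I_s = 3731.1 × 0.0049223 = 18.366 W.
P_in = P_out/η = 18.366/0.944 = 19.455 W.
I_p = P_in/V_p = 19.455/230 = 0.0846 A.

I_p ≈ 0.0846 A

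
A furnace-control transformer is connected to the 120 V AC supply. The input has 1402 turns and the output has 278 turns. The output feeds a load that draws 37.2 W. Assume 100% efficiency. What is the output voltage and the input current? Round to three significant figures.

V_out = V_in × N_out/N_in = 120 × 278/1402 = 23.795 V.
I_out = P/V_out = 37.2/23.795 = 1.5634 A.
I_in = I_out × N_out/N_in = 1.5634 × 278/1402 = 0.310 A.

V_out ≈ 23.8 V, I_in ≈ 0.310 A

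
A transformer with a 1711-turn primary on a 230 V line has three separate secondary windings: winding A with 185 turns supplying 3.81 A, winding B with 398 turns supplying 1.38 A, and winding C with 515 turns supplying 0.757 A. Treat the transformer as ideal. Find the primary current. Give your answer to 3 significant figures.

V_A = 230 × 185/1711 = 24.868 V; V_B = 230 × 398/1711 = 53.501 V; V_C = 230 × 515/1711 = 69.229 V.
P_out = V_A I_A + V_B I_B + V_C I_C = 24.868×3.81 + 53.501×1.38 + 69.229×0.757 = 94.749 + 73.831 + 52.406 = 220.99 W.
Ideal ⇒ P_in = P_out, so I_p = P_out/V_p = 220.99/230 = 0.961 A.

I_p ≈ 0.961 A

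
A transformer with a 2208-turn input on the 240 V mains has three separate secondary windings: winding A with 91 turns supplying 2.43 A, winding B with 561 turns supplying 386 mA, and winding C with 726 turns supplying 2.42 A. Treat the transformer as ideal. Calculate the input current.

I_in ≈ 0.994 A

V_A = 240 × 91/2208 = 9.8913 V; V_B = 240 × 561/2208 = 60.978 V; V_C = 240 × 726/2208 = 78.913 V.
P_out = V_A I_A + V_B I_B + V_C I_C = 9.8913×2.43 + 60.978×0.386 + 78.913×2.42 = 24.036 + 23.538 + 190.97 = 238.54 W.
Ideal ⇒ P_in = P_out, so I_in = P_out/V_in = 238.54/240 = 0.994 A.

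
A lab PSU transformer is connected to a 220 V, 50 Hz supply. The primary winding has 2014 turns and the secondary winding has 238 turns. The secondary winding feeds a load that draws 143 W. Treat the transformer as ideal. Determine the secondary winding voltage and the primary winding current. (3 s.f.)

V_s = V_p × N_s/N_p = 220 × 238/2014 = 25.998 V.
I_s = P/V_s = 143/25.998 = 5.5004 A.
I_p = I_s × N_s/N_p = 5.5004 × 238/2014 = 0.650 A.

V_s ≈ 26.0 V, I_p ≈ 0.650 A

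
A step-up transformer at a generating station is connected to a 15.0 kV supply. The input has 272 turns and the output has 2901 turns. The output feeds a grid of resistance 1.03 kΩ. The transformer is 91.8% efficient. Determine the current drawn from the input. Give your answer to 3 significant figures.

I_in ≈ 1800 A

V_out = 15000 × 2901/272 = 159980 V.
I_out = V_out/R = 159980/1030 = 155.32 A.
P_out = V_out I_out = 159980 × 155.32 = 2.4849×10^7 W.
P_in = P_out/η = 2.4849×10^7/0.918 = 2.7068×10^7 W.
I_in = P_in/V_in = 2.7068×10^7/15000 = 1800 A.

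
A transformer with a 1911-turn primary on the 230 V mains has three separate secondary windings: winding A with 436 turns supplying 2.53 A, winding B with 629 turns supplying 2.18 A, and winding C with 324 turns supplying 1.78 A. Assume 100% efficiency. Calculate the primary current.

V_A = 230 × 436/1911 = 52.475 V; V_B = 230 × 629/1911 = 75.704 V; V_C = 230 × 324/1911 = 38.995 V.
P_out = V_A I_A + V_B I_B + V_C I_C = 52.475×2.53 + 75.704×2.18 + 38.995×1.78 = 132.76 + 165.03 + 69.412 = 367.21 W.
Ideal ⇒ P_in = P_out, so I_p = P_out/V_p = 367.21/230 = 1.60 A.

I_p ≈ 1.60 A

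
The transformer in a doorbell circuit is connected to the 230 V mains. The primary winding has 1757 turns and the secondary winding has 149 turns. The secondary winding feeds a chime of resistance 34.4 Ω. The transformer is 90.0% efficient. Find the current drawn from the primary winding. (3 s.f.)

I_p ≈ 0.0534 A

V_s = 230 × 149/1757 = 19.505 V.
I_s = V_s/R = 19.505/34.4 = 0.56700 A.
P_out = V_s I_s = 19.505 × 0.56700 = 11.059 W.
P_in = P_out/η = 11.059/0.900 = 12.288 W.
I_p = P_in/V_p = 12.288/230 = 0.0534 A.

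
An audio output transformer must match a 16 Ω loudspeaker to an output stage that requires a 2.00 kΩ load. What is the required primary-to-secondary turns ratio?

Z_p/Z_s = (N_p/N_s)², so N_p/N_s = √(2000/16) = √125 = 11.2.

N_p/N_s ≈ 11.2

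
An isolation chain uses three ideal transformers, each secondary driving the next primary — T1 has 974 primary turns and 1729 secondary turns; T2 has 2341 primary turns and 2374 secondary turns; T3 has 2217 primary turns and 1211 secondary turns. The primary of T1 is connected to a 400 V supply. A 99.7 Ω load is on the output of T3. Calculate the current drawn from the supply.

Secondary of T1: V = 400.00 × 1729/974 = 710.06 V.
Secondary of T2: V = 710.06 × 2374/2341 = 720.07 V.
Secondary of T3: V = 720.07 × 1211/2217 = 393.33 V.
I_load = 393.33/99.7 = 3.9451 A, so P_out = 393.33 × 3.9451 = 1551.7 W.
All ideal ⇒ P_in = P_out, so I_supply = 1551.7/400 = 3.88 A.

I_supply ≈ 3.88 A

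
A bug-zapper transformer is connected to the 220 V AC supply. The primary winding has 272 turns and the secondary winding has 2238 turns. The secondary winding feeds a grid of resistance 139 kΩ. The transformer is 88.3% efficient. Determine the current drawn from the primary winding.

I_p ≈ 0.121 A

V_s = 220 × 2238/272 = 1810.1 V.
I_s = V_s/R = 1810.1/139000 = 0.013023 A.
P_out = V_s I_s = 1810.1 × 0.013023 = 23.573 W.
P_in = P_out/η = 23.573/0.883 = 26.696 W.
I_p = P_in/V_p = 26.696/220 = 0.121 A.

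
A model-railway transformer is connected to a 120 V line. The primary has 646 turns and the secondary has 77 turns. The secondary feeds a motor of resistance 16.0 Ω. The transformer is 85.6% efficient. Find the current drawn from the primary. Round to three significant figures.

I_p ≈ 0.124 A

V_s = 120 × 77/646 = 14.303 V.
I_s = V_s/R = 14.303/16.0 = 0.89396 A.
P_out = V_s I_s = 14.303 × 0.89396 = 12.787 W.
P_in = P_out/η = 12.787/0.856 = 14.938 W.
I_p = P_in/V_p = 14.938/120 = 0.124 A.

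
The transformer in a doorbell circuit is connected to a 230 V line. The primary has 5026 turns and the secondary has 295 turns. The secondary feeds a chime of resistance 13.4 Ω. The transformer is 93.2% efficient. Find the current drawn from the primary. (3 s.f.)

I_p ≈ 0.0634 A

V_s = 230 × 295/5026 = 13.500 V.
I_s = V_s/R = 13.500/13.4 = 1.0074 A.
P_out = V_s I_s = 13.500 × 1.0074 = 13.600 W.
P_in = P_out/η = 13.600/0.932 = 14.593 W.
I_p = P_in/V_p = 14.593/230 = 0.0634 A.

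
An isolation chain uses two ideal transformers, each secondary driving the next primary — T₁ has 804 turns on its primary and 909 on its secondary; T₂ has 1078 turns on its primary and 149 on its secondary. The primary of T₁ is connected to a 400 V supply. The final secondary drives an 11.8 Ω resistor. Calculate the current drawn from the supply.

I_supply ≈ 0.828 A

Secondary of T₁: V = 400.00 × 909/804 = 452.24 V.
Secondary of T₂: V = 452.24 × 149/1078 = 62.508 V.
I_load = 62.508/11.8 = 5.2973 A, so P_out = 62.508 × 5.2973 = 331.12 W.
All ideal ⇒ P_in = P_out, so I_supply = 331.12/400 = 0.828 A.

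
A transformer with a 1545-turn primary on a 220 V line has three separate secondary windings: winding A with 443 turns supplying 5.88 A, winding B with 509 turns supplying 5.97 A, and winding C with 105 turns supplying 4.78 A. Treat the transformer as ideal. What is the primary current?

V_A = 220 × 443/1545 = 63.081 V; V_B = 220 × 509/1545 = 72.479 V; V_C = 220 × 105/1545 = 14.951 V.
P_out = V_A I_A + V_B I_B + V_C I_C = 63.081×5.88 + 72.479×5.97 + 14.951×4.78 = 370.92 + 432.70 + 71.468 = 875.08 W.
Ideal ⇒ P_in = P_out, so I_p = P_out/V_p = 875.08/220 = 3.98 A.

I_p ≈ 3.98 A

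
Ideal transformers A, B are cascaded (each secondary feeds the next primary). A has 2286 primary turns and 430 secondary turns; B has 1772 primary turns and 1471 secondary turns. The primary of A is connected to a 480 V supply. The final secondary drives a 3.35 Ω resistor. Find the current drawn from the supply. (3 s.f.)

I_supply ≈ 3.49 A

Secondary of A: V = 480.00 × 430/2286 = 90.289 V.
Secondary of B: V = 90.289 × 1471/1772 = 74.952 V.
I_load = 74.952/3.35 = 22.374 A, so P_out = 74.952 × 22.374 = 1676.9 W.
All ideal ⇒ P_in = P_out, so I_supply = 1676.9/480 = 3.49 A.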